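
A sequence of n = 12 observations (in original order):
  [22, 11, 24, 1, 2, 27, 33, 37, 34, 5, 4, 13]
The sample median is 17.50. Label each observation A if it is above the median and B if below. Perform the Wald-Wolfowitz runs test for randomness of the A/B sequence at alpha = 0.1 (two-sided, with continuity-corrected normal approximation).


Step 1: Compute median = 17.50; label A = above, B = below.
Labels in order: ABABBAAAABBB  (n_A = 6, n_B = 6)
Step 2: Count runs R = 6.
Step 3: Under H0 (random ordering), E[R] = 2*n_A*n_B/(n_A+n_B) + 1 = 2*6*6/12 + 1 = 7.0000.
        Var[R] = 2*n_A*n_B*(2*n_A*n_B - n_A - n_B) / ((n_A+n_B)^2 * (n_A+n_B-1)) = 4320/1584 = 2.7273.
        SD[R] = 1.6514.
Step 4: Continuity-corrected z = (R + 0.5 - E[R]) / SD[R] = (6 + 0.5 - 7.0000) / 1.6514 = -0.3028.
Step 5: Two-sided p-value via normal approximation = 2*(1 - Phi(|z|)) = 0.762069.
Step 6: alpha = 0.1. fail to reject H0.

R = 6, z = -0.3028, p = 0.762069, fail to reject H0.


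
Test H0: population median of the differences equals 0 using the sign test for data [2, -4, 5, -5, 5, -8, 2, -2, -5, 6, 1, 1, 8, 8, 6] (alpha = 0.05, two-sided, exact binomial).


Step 1: Discard zero differences. Original n = 15; n_eff = number of nonzero differences = 15.
Nonzero differences (with sign): +2, -4, +5, -5, +5, -8, +2, -2, -5, +6, +1, +1, +8, +8, +6
Step 2: Count signs: positive = 10, negative = 5.
Step 3: Under H0: P(positive) = 0.5, so the number of positives S ~ Bin(15, 0.5).
Step 4: Two-sided exact p-value = sum of Bin(15,0.5) probabilities at or below the observed probability = 0.301758.
Step 5: alpha = 0.05. fail to reject H0.

n_eff = 15, pos = 10, neg = 5, p = 0.301758, fail to reject H0.


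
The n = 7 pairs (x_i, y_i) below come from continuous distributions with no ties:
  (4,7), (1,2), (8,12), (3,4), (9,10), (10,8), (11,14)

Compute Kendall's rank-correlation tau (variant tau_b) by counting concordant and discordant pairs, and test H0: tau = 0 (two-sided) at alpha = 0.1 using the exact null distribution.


Step 1: Enumerate the 21 unordered pairs (i,j) with i<j and classify each by sign(x_j-x_i) * sign(y_j-y_i).
  (1,2):dx=-3,dy=-5->C; (1,3):dx=+4,dy=+5->C; (1,4):dx=-1,dy=-3->C; (1,5):dx=+5,dy=+3->C
  (1,6):dx=+6,dy=+1->C; (1,7):dx=+7,dy=+7->C; (2,3):dx=+7,dy=+10->C; (2,4):dx=+2,dy=+2->C
  (2,5):dx=+8,dy=+8->C; (2,6):dx=+9,dy=+6->C; (2,7):dx=+10,dy=+12->C; (3,4):dx=-5,dy=-8->C
  (3,5):dx=+1,dy=-2->D; (3,6):dx=+2,dy=-4->D; (3,7):dx=+3,dy=+2->C; (4,5):dx=+6,dy=+6->C
  (4,6):dx=+7,dy=+4->C; (4,7):dx=+8,dy=+10->C; (5,6):dx=+1,dy=-2->D; (5,7):dx=+2,dy=+4->C
  (6,7):dx=+1,dy=+6->C
Step 2: C = 18, D = 3, total pairs = 21.
Step 3: tau = (C - D)/(n(n-1)/2) = (18 - 3)/21 = 0.714286.
Step 4: Exact two-sided p-value (enumerate n! = 5040 permutations of y under H0): p = 0.030159.
Step 5: alpha = 0.1. reject H0.

tau_b = 0.7143 (C=18, D=3), p = 0.030159, reject H0.


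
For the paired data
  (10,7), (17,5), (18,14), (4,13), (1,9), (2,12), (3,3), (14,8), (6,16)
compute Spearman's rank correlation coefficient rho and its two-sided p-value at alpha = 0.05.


Step 1: Rank x and y separately (midranks; no ties here).
rank(x): 10->6, 17->8, 18->9, 4->4, 1->1, 2->2, 3->3, 14->7, 6->5
rank(y): 7->3, 5->2, 14->8, 13->7, 9->5, 12->6, 3->1, 8->4, 16->9
Step 2: d_i = R_x(i) - R_y(i); compute d_i^2.
  (6-3)^2=9, (8-2)^2=36, (9-8)^2=1, (4-7)^2=9, (1-5)^2=16, (2-6)^2=16, (3-1)^2=4, (7-4)^2=9, (5-9)^2=16
sum(d^2) = 116.
Step 3: rho = 1 - 6*116 / (9*(9^2 - 1)) = 1 - 696/720 = 0.033333.
Step 4: Under H0, t = rho * sqrt((n-2)/(1-rho^2)) = 0.0882 ~ t(7).
Step 5: Two-sided p-value from the t-distribution with 7 df = 0.932157.
Step 6: alpha = 0.05. fail to reject H0.

rho = 0.0333, p = 0.932157, fail to reject H0 at alpha = 0.05.


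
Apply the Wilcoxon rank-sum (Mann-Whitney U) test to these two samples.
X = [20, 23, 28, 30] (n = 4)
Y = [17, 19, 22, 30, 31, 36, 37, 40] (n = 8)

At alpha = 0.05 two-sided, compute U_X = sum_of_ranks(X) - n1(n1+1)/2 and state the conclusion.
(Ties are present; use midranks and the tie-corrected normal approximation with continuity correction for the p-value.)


Step 1: Combine and sort all 12 observations; assign midranks.
sorted (value, group): (17,Y), (19,Y), (20,X), (22,Y), (23,X), (28,X), (30,X), (30,Y), (31,Y), (36,Y), (37,Y), (40,Y)
ranks: 17->1, 19->2, 20->3, 22->4, 23->5, 28->6, 30->7.5, 30->7.5, 31->9, 36->10, 37->11, 40->12
Step 2: Rank sum for X: R1 = 3 + 5 + 6 + 7.5 = 21.5.
Step 3: U_X = R1 - n1(n1+1)/2 = 21.5 - 4*5/2 = 21.5 - 10 = 11.5.
       U_Y = n1*n2 - U_X = 32 - 11.5 = 20.5.
Step 4: Ties are present, so use the tie-corrected normal approximation (with continuity correction) for the p-value.
Step 5: p-value = 0.496152; compare to alpha = 0.05. fail to reject H0.

U_X = 11.5, p = 0.496152, fail to reject H0 at alpha = 0.05.


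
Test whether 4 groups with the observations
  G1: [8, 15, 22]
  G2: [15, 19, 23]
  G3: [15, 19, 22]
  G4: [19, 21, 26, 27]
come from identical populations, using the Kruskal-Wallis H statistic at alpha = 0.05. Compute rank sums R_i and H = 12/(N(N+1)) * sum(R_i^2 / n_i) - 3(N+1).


Step 1: Combine all N = 13 observations and assign midranks.
sorted (value, group, rank): (8,G1,1), (15,G1,3), (15,G2,3), (15,G3,3), (19,G2,6), (19,G3,6), (19,G4,6), (21,G4,8), (22,G1,9.5), (22,G3,9.5), (23,G2,11), (26,G4,12), (27,G4,13)
Step 2: Sum ranks within each group.
R_1 = 13.5 (n_1 = 3)
R_2 = 20 (n_2 = 3)
R_3 = 18.5 (n_3 = 3)
R_4 = 39 (n_4 = 4)
Step 3: H = 12/(N(N+1)) * sum(R_i^2/n_i) - 3(N+1)
     = 12/(13*14) * (13.5^2/3 + 20^2/3 + 18.5^2/3 + 39^2/4) - 3*14
     = 0.065934 * 688.417 - 42
     = 3.390110.
Step 4: Ties present; correction factor C = 1 - 54/(13^3 - 13) = 0.975275. Corrected H = 3.390110 / 0.975275 = 3.476056.
Step 5: Under H0, H ~ chi^2(3); p-value = 0.323881.
Step 6: alpha = 0.05. fail to reject H0.

H = 3.4761, df = 3, p = 0.323881, fail to reject H0.


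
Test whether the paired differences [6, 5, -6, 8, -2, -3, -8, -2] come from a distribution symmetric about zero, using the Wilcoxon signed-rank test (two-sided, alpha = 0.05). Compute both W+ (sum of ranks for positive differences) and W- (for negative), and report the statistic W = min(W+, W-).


Step 1: Drop any zero differences (none here) and take |d_i|.
|d| = [6, 5, 6, 8, 2, 3, 8, 2]
Step 2: Midrank |d_i| (ties get averaged ranks).
ranks: |6|->5.5, |5|->4, |6|->5.5, |8|->7.5, |2|->1.5, |3|->3, |8|->7.5, |2|->1.5
Step 3: Attach original signs; sum ranks with positive sign and with negative sign.
W+ = 5.5 + 4 + 7.5 = 17
W- = 5.5 + 1.5 + 3 + 7.5 + 1.5 = 19
(Check: W+ + W- = 36 should equal n(n+1)/2 = 36.)
Step 4: Test statistic W = min(W+, W-) = 17.
Step 5: Ties in |d|, so use the tie-corrected normal approximation.
        E[W] = n(n+1)/4 = 8*9/4 = 18.
        Tie groups: |d|=2 (t=2), |d|=6 (t=2), |d|=8 (t=2); sum(t^3 - t) = 18.
        Var[W] = n(n+1)(2n+1)/24 - sum(t^3-t)/48 = 1224/24 - 18/48 = 50.625.
        z = (W - E[W]) / sqrt(Var[W]) = (17 - 18) / 7.1151 = -0.1405.
        Two-sided p = 2*Phi(z) = 0.888229.
Step 6: alpha = 0.05. fail to reject H0.

W+ = 17, W- = 19, W = min = 17, p = 0.888229, fail to reject H0.


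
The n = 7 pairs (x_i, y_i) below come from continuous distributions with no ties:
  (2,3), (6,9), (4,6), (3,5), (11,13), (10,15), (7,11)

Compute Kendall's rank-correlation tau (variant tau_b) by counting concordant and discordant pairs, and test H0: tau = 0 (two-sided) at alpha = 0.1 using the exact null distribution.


Step 1: Enumerate the 21 unordered pairs (i,j) with i<j and classify each by sign(x_j-x_i) * sign(y_j-y_i).
  (1,2):dx=+4,dy=+6->C; (1,3):dx=+2,dy=+3->C; (1,4):dx=+1,dy=+2->C; (1,5):dx=+9,dy=+10->C
  (1,6):dx=+8,dy=+12->C; (1,7):dx=+5,dy=+8->C; (2,3):dx=-2,dy=-3->C; (2,4):dx=-3,dy=-4->C
  (2,5):dx=+5,dy=+4->C; (2,6):dx=+4,dy=+6->C; (2,7):dx=+1,dy=+2->C; (3,4):dx=-1,dy=-1->C
  (3,5):dx=+7,dy=+7->C; (3,6):dx=+6,dy=+9->C; (3,7):dx=+3,dy=+5->C; (4,5):dx=+8,dy=+8->C
  (4,6):dx=+7,dy=+10->C; (4,7):dx=+4,dy=+6->C; (5,6):dx=-1,dy=+2->D; (5,7):dx=-4,dy=-2->C
  (6,7):dx=-3,dy=-4->C
Step 2: C = 20, D = 1, total pairs = 21.
Step 3: tau = (C - D)/(n(n-1)/2) = (20 - 1)/21 = 0.904762.
Step 4: Exact two-sided p-value (enumerate n! = 5040 permutations of y under H0): p = 0.002778.
Step 5: alpha = 0.1. reject H0.

tau_b = 0.9048 (C=20, D=1), p = 0.002778, reject H0.


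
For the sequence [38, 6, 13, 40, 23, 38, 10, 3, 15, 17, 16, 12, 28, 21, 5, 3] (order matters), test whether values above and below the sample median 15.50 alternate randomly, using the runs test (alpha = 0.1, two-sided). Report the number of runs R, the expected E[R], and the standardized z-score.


Step 1: Compute median = 15.50; label A = above, B = below.
Labels in order: ABBAAABBBAABAABB  (n_A = 8, n_B = 8)
Step 2: Count runs R = 8.
Step 3: Under H0 (random ordering), E[R] = 2*n_A*n_B/(n_A+n_B) + 1 = 2*8*8/16 + 1 = 9.0000.
        Var[R] = 2*n_A*n_B*(2*n_A*n_B - n_A - n_B) / ((n_A+n_B)^2 * (n_A+n_B-1)) = 14336/3840 = 3.7333.
        SD[R] = 1.9322.
Step 4: Continuity-corrected z = (R + 0.5 - E[R]) / SD[R] = (8 + 0.5 - 9.0000) / 1.9322 = -0.2588.
Step 5: Two-sided p-value via normal approximation = 2*(1 - Phi(|z|)) = 0.795809.
Step 6: alpha = 0.1. fail to reject H0.

R = 8, z = -0.2588, p = 0.795809, fail to reject H0.


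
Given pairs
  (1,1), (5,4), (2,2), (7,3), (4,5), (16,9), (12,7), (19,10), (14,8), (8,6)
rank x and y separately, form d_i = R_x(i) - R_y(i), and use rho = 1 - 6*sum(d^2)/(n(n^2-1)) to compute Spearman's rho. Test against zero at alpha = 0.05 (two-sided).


Step 1: Rank x and y separately (midranks; no ties here).
rank(x): 1->1, 5->4, 2->2, 7->5, 4->3, 16->9, 12->7, 19->10, 14->8, 8->6
rank(y): 1->1, 4->4, 2->2, 3->3, 5->5, 9->9, 7->7, 10->10, 8->8, 6->6
Step 2: d_i = R_x(i) - R_y(i); compute d_i^2.
  (1-1)^2=0, (4-4)^2=0, (2-2)^2=0, (5-3)^2=4, (3-5)^2=4, (9-9)^2=0, (7-7)^2=0, (10-10)^2=0, (8-8)^2=0, (6-6)^2=0
sum(d^2) = 8.
Step 3: rho = 1 - 6*8 / (10*(10^2 - 1)) = 1 - 48/990 = 0.951515.
Step 4: Under H0, t = rho * sqrt((n-2)/(1-rho^2)) = 8.7493 ~ t(8).
Step 5: Two-sided p-value from the t-distribution with 8 df = 0.000023.
Step 6: alpha = 0.05. reject H0.

rho = 0.9515, p = 0.000023, reject H0 at alpha = 0.05.


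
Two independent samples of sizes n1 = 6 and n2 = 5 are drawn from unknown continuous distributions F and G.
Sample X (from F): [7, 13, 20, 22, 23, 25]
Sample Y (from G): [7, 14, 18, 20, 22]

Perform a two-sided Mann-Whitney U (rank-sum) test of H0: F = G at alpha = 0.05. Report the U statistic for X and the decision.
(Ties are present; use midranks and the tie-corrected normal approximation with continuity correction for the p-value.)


Step 1: Combine and sort all 11 observations; assign midranks.
sorted (value, group): (7,X), (7,Y), (13,X), (14,Y), (18,Y), (20,X), (20,Y), (22,X), (22,Y), (23,X), (25,X)
ranks: 7->1.5, 7->1.5, 13->3, 14->4, 18->5, 20->6.5, 20->6.5, 22->8.5, 22->8.5, 23->10, 25->11
Step 2: Rank sum for X: R1 = 1.5 + 3 + 6.5 + 8.5 + 10 + 11 = 40.5.
Step 3: U_X = R1 - n1(n1+1)/2 = 40.5 - 6*7/2 = 40.5 - 21 = 19.5.
       U_Y = n1*n2 - U_X = 30 - 19.5 = 10.5.
Step 4: Ties are present, so use the tie-corrected normal approximation (with continuity correction) for the p-value.
Step 5: p-value = 0.462140; compare to alpha = 0.05. fail to reject H0.

U_X = 19.5, p = 0.462140, fail to reject H0 at alpha = 0.05.


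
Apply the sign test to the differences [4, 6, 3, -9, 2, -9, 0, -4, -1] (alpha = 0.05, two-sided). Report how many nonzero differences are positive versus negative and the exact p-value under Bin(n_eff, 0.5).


Step 1: Discard zero differences. Original n = 9; n_eff = number of nonzero differences = 8.
Nonzero differences (with sign): +4, +6, +3, -9, +2, -9, -4, -1
Step 2: Count signs: positive = 4, negative = 4.
Step 3: Under H0: P(positive) = 0.5, so the number of positives S ~ Bin(8, 0.5).
Step 4: Two-sided exact p-value = sum of Bin(8,0.5) probabilities at or below the observed probability = 1.000000.
Step 5: alpha = 0.05. fail to reject H0.

n_eff = 8, pos = 4, neg = 4, p = 1.000000, fail to reject H0.


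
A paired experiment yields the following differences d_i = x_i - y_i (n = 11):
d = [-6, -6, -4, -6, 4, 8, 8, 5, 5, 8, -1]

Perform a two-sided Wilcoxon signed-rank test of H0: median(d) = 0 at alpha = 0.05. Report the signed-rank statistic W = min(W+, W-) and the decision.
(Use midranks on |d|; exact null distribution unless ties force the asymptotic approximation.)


Step 1: Drop any zero differences (none here) and take |d_i|.
|d| = [6, 6, 4, 6, 4, 8, 8, 5, 5, 8, 1]
Step 2: Midrank |d_i| (ties get averaged ranks).
ranks: |6|->7, |6|->7, |4|->2.5, |6|->7, |4|->2.5, |8|->10, |8|->10, |5|->4.5, |5|->4.5, |8|->10, |1|->1
Step 3: Attach original signs; sum ranks with positive sign and with negative sign.
W+ = 2.5 + 10 + 10 + 4.5 + 4.5 + 10 = 41.5
W- = 7 + 7 + 2.5 + 7 + 1 = 24.5
(Check: W+ + W- = 66 should equal n(n+1)/2 = 66.)
Step 4: Test statistic W = min(W+, W-) = 24.5.
Step 5: Ties in |d|, so use the tie-corrected normal approximation.
        E[W] = n(n+1)/4 = 11*12/4 = 33.
        Tie groups: |d|=4 (t=2), |d|=5 (t=2), |d|=6 (t=3), |d|=8 (t=3); sum(t^3 - t) = 60.
        Var[W] = n(n+1)(2n+1)/24 - sum(t^3-t)/48 = 3036/24 - 60/48 = 125.25.
        z = (W - E[W]) / sqrt(Var[W]) = (24.5 - 33) / 11.1915 = -0.7595.
        Two-sided p = 2*Phi(z) = 0.447551.
Step 6: alpha = 0.05. fail to reject H0.

W+ = 41.5, W- = 24.5, W = min = 24.5, p = 0.447551, fail to reject H0.


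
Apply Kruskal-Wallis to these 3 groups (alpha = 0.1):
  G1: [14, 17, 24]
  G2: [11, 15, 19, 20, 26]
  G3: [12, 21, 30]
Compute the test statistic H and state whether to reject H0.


Step 1: Combine all N = 11 observations and assign midranks.
sorted (value, group, rank): (11,G2,1), (12,G3,2), (14,G1,3), (15,G2,4), (17,G1,5), (19,G2,6), (20,G2,7), (21,G3,8), (24,G1,9), (26,G2,10), (30,G3,11)
Step 2: Sum ranks within each group.
R_1 = 17 (n_1 = 3)
R_2 = 28 (n_2 = 5)
R_3 = 21 (n_3 = 3)
Step 3: H = 12/(N(N+1)) * sum(R_i^2/n_i) - 3(N+1)
     = 12/(11*12) * (17^2/3 + 28^2/5 + 21^2/3) - 3*12
     = 0.090909 * 400.133 - 36
     = 0.375758.
Step 4: No ties, so H is used without correction.
Step 5: Under H0, H ~ chi^2(2); p-value = 0.828715.
Step 6: alpha = 0.1. fail to reject H0.

H = 0.3758, df = 2, p = 0.828715, fail to reject H0.


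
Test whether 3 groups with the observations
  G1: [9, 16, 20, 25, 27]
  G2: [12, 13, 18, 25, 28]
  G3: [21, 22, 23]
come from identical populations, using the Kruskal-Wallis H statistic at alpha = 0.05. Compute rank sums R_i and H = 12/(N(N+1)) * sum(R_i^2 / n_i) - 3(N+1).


Step 1: Combine all N = 13 observations and assign midranks.
sorted (value, group, rank): (9,G1,1), (12,G2,2), (13,G2,3), (16,G1,4), (18,G2,5), (20,G1,6), (21,G3,7), (22,G3,8), (23,G3,9), (25,G1,10.5), (25,G2,10.5), (27,G1,12), (28,G2,13)
Step 2: Sum ranks within each group.
R_1 = 33.5 (n_1 = 5)
R_2 = 33.5 (n_2 = 5)
R_3 = 24 (n_3 = 3)
Step 3: H = 12/(N(N+1)) * sum(R_i^2/n_i) - 3(N+1)
     = 12/(13*14) * (33.5^2/5 + 33.5^2/5 + 24^2/3) - 3*14
     = 0.065934 * 640.9 - 42
     = 0.257143.
Step 4: Ties present; correction factor C = 1 - 6/(13^3 - 13) = 0.997253. Corrected H = 0.257143 / 0.997253 = 0.257851.
Step 5: Under H0, H ~ chi^2(2); p-value = 0.879039.
Step 6: alpha = 0.05. fail to reject H0.

H = 0.2579, df = 2, p = 0.879039, fail to reject H0.


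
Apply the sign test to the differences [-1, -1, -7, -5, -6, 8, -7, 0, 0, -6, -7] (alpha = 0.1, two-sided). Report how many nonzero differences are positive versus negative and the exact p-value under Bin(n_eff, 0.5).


Step 1: Discard zero differences. Original n = 11; n_eff = number of nonzero differences = 9.
Nonzero differences (with sign): -1, -1, -7, -5, -6, +8, -7, -6, -7
Step 2: Count signs: positive = 1, negative = 8.
Step 3: Under H0: P(positive) = 0.5, so the number of positives S ~ Bin(9, 0.5).
Step 4: Two-sided exact p-value = sum of Bin(9,0.5) probabilities at or below the observed probability = 0.039062.
Step 5: alpha = 0.1. reject H0.

n_eff = 9, pos = 1, neg = 8, p = 0.039062, reject H0.


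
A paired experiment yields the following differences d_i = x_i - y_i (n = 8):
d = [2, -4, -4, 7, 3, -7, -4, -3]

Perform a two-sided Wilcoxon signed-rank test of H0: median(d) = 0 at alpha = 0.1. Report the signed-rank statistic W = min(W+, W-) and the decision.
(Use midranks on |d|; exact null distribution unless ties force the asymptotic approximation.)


Step 1: Drop any zero differences (none here) and take |d_i|.
|d| = [2, 4, 4, 7, 3, 7, 4, 3]
Step 2: Midrank |d_i| (ties get averaged ranks).
ranks: |2|->1, |4|->5, |4|->5, |7|->7.5, |3|->2.5, |7|->7.5, |4|->5, |3|->2.5
Step 3: Attach original signs; sum ranks with positive sign and with negative sign.
W+ = 1 + 7.5 + 2.5 = 11
W- = 5 + 5 + 7.5 + 5 + 2.5 = 25
(Check: W+ + W- = 36 should equal n(n+1)/2 = 36.)
Step 4: Test statistic W = min(W+, W-) = 11.
Step 5: Ties in |d|, so use the tie-corrected normal approximation.
        E[W] = n(n+1)/4 = 8*9/4 = 18.
        Tie groups: |d|=3 (t=2), |d|=4 (t=3), |d|=7 (t=2); sum(t^3 - t) = 36.
        Var[W] = n(n+1)(2n+1)/24 - sum(t^3-t)/48 = 1224/24 - 36/48 = 50.25.
        z = (W - E[W]) / sqrt(Var[W]) = (11 - 18) / 7.0887 = -0.9875.
        Two-sided p = 2*Phi(z) = 0.323405.
Step 6: alpha = 0.1. fail to reject H0.

W+ = 11, W- = 25, W = min = 11, p = 0.323405, fail to reject H0.


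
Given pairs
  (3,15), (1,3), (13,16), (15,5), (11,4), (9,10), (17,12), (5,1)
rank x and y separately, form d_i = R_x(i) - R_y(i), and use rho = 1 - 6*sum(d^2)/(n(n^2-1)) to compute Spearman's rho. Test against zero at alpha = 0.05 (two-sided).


Step 1: Rank x and y separately (midranks; no ties here).
rank(x): 3->2, 1->1, 13->6, 15->7, 11->5, 9->4, 17->8, 5->3
rank(y): 15->7, 3->2, 16->8, 5->4, 4->3, 10->5, 12->6, 1->1
Step 2: d_i = R_x(i) - R_y(i); compute d_i^2.
  (2-7)^2=25, (1-2)^2=1, (6-8)^2=4, (7-4)^2=9, (5-3)^2=4, (4-5)^2=1, (8-6)^2=4, (3-1)^2=4
sum(d^2) = 52.
Step 3: rho = 1 - 6*52 / (8*(8^2 - 1)) = 1 - 312/504 = 0.380952.
Step 4: Under H0, t = rho * sqrt((n-2)/(1-rho^2)) = 1.0092 ~ t(6).
Step 5: Two-sided p-value from the t-distribution with 6 df = 0.351813.
Step 6: alpha = 0.05. fail to reject H0.

rho = 0.3810, p = 0.351813, fail to reject H0 at alpha = 0.05.


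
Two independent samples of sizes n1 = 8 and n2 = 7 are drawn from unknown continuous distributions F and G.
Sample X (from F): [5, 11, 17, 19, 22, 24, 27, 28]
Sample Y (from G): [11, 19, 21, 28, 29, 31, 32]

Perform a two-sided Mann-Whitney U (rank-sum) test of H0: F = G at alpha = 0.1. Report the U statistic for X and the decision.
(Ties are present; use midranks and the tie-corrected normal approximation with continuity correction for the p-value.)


Step 1: Combine and sort all 15 observations; assign midranks.
sorted (value, group): (5,X), (11,X), (11,Y), (17,X), (19,X), (19,Y), (21,Y), (22,X), (24,X), (27,X), (28,X), (28,Y), (29,Y), (31,Y), (32,Y)
ranks: 5->1, 11->2.5, 11->2.5, 17->4, 19->5.5, 19->5.5, 21->7, 22->8, 24->9, 27->10, 28->11.5, 28->11.5, 29->13, 31->14, 32->15
Step 2: Rank sum for X: R1 = 1 + 2.5 + 4 + 5.5 + 8 + 9 + 10 + 11.5 = 51.5.
Step 3: U_X = R1 - n1(n1+1)/2 = 51.5 - 8*9/2 = 51.5 - 36 = 15.5.
       U_Y = n1*n2 - U_X = 56 - 15.5 = 40.5.
Step 4: Ties are present, so use the tie-corrected normal approximation (with continuity correction) for the p-value.
Step 5: p-value = 0.163782; compare to alpha = 0.1. fail to reject H0.

U_X = 15.5, p = 0.163782, fail to reject H0 at alpha = 0.1.


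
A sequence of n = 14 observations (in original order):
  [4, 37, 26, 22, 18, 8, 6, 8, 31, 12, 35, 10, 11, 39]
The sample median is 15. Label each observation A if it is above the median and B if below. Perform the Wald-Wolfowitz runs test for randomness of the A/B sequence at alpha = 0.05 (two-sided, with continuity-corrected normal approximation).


Step 1: Compute median = 15; label A = above, B = below.
Labels in order: BAAAABBBABABBA  (n_A = 7, n_B = 7)
Step 2: Count runs R = 8.
Step 3: Under H0 (random ordering), E[R] = 2*n_A*n_B/(n_A+n_B) + 1 = 2*7*7/14 + 1 = 8.0000.
        Var[R] = 2*n_A*n_B*(2*n_A*n_B - n_A - n_B) / ((n_A+n_B)^2 * (n_A+n_B-1)) = 8232/2548 = 3.2308.
        SD[R] = 1.7974.
Step 4: R = E[R], so z = 0 with no continuity correction.
Step 5: Two-sided p-value via normal approximation = 2*(1 - Phi(|z|)) = 1.000000.
Step 6: alpha = 0.05. fail to reject H0.

R = 8, z = 0.0000, p = 1.000000, fail to reject H0.


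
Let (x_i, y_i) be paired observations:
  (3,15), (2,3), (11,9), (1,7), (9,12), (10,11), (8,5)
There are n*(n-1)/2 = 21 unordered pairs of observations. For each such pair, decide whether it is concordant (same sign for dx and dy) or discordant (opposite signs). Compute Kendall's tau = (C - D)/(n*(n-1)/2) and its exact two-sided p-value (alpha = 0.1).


Step 1: Enumerate the 21 unordered pairs (i,j) with i<j and classify each by sign(x_j-x_i) * sign(y_j-y_i).
  (1,2):dx=-1,dy=-12->C; (1,3):dx=+8,dy=-6->D; (1,4):dx=-2,dy=-8->C; (1,5):dx=+6,dy=-3->D
  (1,6):dx=+7,dy=-4->D; (1,7):dx=+5,dy=-10->D; (2,3):dx=+9,dy=+6->C; (2,4):dx=-1,dy=+4->D
  (2,5):dx=+7,dy=+9->C; (2,6):dx=+8,dy=+8->C; (2,7):dx=+6,dy=+2->C; (3,4):dx=-10,dy=-2->C
  (3,5):dx=-2,dy=+3->D; (3,6):dx=-1,dy=+2->D; (3,7):dx=-3,dy=-4->C; (4,5):dx=+8,dy=+5->C
  (4,6):dx=+9,dy=+4->C; (4,7):dx=+7,dy=-2->D; (5,6):dx=+1,dy=-1->D; (5,7):dx=-1,dy=-7->C
  (6,7):dx=-2,dy=-6->C
Step 2: C = 12, D = 9, total pairs = 21.
Step 3: tau = (C - D)/(n(n-1)/2) = (12 - 9)/21 = 0.142857.
Step 4: Exact two-sided p-value (enumerate n! = 5040 permutations of y under H0): p = 0.772619.
Step 5: alpha = 0.1. fail to reject H0.

tau_b = 0.1429 (C=12, D=9), p = 0.772619, fail to reject H0.


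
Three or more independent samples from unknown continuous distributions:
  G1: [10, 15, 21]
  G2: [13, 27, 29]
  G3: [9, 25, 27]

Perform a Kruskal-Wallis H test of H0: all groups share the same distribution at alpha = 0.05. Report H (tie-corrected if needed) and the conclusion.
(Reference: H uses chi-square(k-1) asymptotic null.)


Step 1: Combine all N = 9 observations and assign midranks.
sorted (value, group, rank): (9,G3,1), (10,G1,2), (13,G2,3), (15,G1,4), (21,G1,5), (25,G3,6), (27,G2,7.5), (27,G3,7.5), (29,G2,9)
Step 2: Sum ranks within each group.
R_1 = 11 (n_1 = 3)
R_2 = 19.5 (n_2 = 3)
R_3 = 14.5 (n_3 = 3)
Step 3: H = 12/(N(N+1)) * sum(R_i^2/n_i) - 3(N+1)
     = 12/(9*10) * (11^2/3 + 19.5^2/3 + 14.5^2/3) - 3*10
     = 0.133333 * 237.167 - 30
     = 1.622222.
Step 4: Ties present; correction factor C = 1 - 6/(9^3 - 9) = 0.991667. Corrected H = 1.622222 / 0.991667 = 1.635854.
Step 5: Under H0, H ~ chi^2(2); p-value = 0.441346.
Step 6: alpha = 0.05. fail to reject H0.

H = 1.6359, df = 2, p = 0.441346, fail to reject H0.


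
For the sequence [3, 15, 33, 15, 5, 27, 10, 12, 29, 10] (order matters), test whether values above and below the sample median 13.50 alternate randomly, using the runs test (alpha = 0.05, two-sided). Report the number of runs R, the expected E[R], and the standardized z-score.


Step 1: Compute median = 13.50; label A = above, B = below.
Labels in order: BAAABABBAB  (n_A = 5, n_B = 5)
Step 2: Count runs R = 7.
Step 3: Under H0 (random ordering), E[R] = 2*n_A*n_B/(n_A+n_B) + 1 = 2*5*5/10 + 1 = 6.0000.
        Var[R] = 2*n_A*n_B*(2*n_A*n_B - n_A - n_B) / ((n_A+n_B)^2 * (n_A+n_B-1)) = 2000/900 = 2.2222.
        SD[R] = 1.4907.
Step 4: Continuity-corrected z = (R - 0.5 - E[R]) / SD[R] = (7 - 0.5 - 6.0000) / 1.4907 = 0.3354.
Step 5: Two-sided p-value via normal approximation = 2*(1 - Phi(|z|)) = 0.737316.
Step 6: alpha = 0.05. fail to reject H0.

R = 7, z = 0.3354, p = 0.737316, fail to reject H0.


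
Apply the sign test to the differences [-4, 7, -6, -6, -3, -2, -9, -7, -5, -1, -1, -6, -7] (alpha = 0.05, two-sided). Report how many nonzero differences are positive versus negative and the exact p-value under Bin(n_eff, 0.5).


Step 1: Discard zero differences. Original n = 13; n_eff = number of nonzero differences = 13.
Nonzero differences (with sign): -4, +7, -6, -6, -3, -2, -9, -7, -5, -1, -1, -6, -7
Step 2: Count signs: positive = 1, negative = 12.
Step 3: Under H0: P(positive) = 0.5, so the number of positives S ~ Bin(13, 0.5).
Step 4: Two-sided exact p-value = sum of Bin(13,0.5) probabilities at or below the observed probability = 0.003418.
Step 5: alpha = 0.05. reject H0.

n_eff = 13, pos = 1, neg = 12, p = 0.003418, reject H0.


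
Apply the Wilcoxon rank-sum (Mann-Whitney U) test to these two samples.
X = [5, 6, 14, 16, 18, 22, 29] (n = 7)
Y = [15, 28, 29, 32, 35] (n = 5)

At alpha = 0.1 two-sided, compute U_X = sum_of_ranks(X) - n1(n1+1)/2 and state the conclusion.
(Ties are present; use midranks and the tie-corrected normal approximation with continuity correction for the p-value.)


Step 1: Combine and sort all 12 observations; assign midranks.
sorted (value, group): (5,X), (6,X), (14,X), (15,Y), (16,X), (18,X), (22,X), (28,Y), (29,X), (29,Y), (32,Y), (35,Y)
ranks: 5->1, 6->2, 14->3, 15->4, 16->5, 18->6, 22->7, 28->8, 29->9.5, 29->9.5, 32->11, 35->12
Step 2: Rank sum for X: R1 = 1 + 2 + 3 + 5 + 6 + 7 + 9.5 = 33.5.
Step 3: U_X = R1 - n1(n1+1)/2 = 33.5 - 7*8/2 = 33.5 - 28 = 5.5.
       U_Y = n1*n2 - U_X = 35 - 5.5 = 29.5.
Step 4: Ties are present, so use the tie-corrected normal approximation (with continuity correction) for the p-value.
Step 5: p-value = 0.061363; compare to alpha = 0.1. reject H0.

U_X = 5.5, p = 0.061363, reject H0 at alpha = 0.1.


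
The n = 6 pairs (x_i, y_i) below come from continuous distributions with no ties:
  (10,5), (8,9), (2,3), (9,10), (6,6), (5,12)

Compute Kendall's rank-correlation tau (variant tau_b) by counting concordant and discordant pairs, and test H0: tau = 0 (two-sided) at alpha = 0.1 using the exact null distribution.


Step 1: Enumerate the 15 unordered pairs (i,j) with i<j and classify each by sign(x_j-x_i) * sign(y_j-y_i).
  (1,2):dx=-2,dy=+4->D; (1,3):dx=-8,dy=-2->C; (1,4):dx=-1,dy=+5->D; (1,5):dx=-4,dy=+1->D
  (1,6):dx=-5,dy=+7->D; (2,3):dx=-6,dy=-6->C; (2,4):dx=+1,dy=+1->C; (2,5):dx=-2,dy=-3->C
  (2,6):dx=-3,dy=+3->D; (3,4):dx=+7,dy=+7->C; (3,5):dx=+4,dy=+3->C; (3,6):dx=+3,dy=+9->C
  (4,5):dx=-3,dy=-4->C; (4,6):dx=-4,dy=+2->D; (5,6):dx=-1,dy=+6->D
Step 2: C = 8, D = 7, total pairs = 15.
Step 3: tau = (C - D)/(n(n-1)/2) = (8 - 7)/15 = 0.066667.
Step 4: Exact two-sided p-value (enumerate n! = 720 permutations of y under H0): p = 1.000000.
Step 5: alpha = 0.1. fail to reject H0.

tau_b = 0.0667 (C=8, D=7), p = 1.000000, fail to reject H0.


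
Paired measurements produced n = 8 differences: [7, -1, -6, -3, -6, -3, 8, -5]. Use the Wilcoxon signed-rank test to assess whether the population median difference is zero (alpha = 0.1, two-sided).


Step 1: Drop any zero differences (none here) and take |d_i|.
|d| = [7, 1, 6, 3, 6, 3, 8, 5]
Step 2: Midrank |d_i| (ties get averaged ranks).
ranks: |7|->7, |1|->1, |6|->5.5, |3|->2.5, |6|->5.5, |3|->2.5, |8|->8, |5|->4
Step 3: Attach original signs; sum ranks with positive sign and with negative sign.
W+ = 7 + 8 = 15
W- = 1 + 5.5 + 2.5 + 5.5 + 2.5 + 4 = 21
(Check: W+ + W- = 36 should equal n(n+1)/2 = 36.)
Step 4: Test statistic W = min(W+, W-) = 15.
Step 5: Ties in |d|, so use the tie-corrected normal approximation.
        E[W] = n(n+1)/4 = 8*9/4 = 18.
        Tie groups: |d|=3 (t=2), |d|=6 (t=2); sum(t^3 - t) = 12.
        Var[W] = n(n+1)(2n+1)/24 - sum(t^3-t)/48 = 1224/24 - 12/48 = 50.75.
        z = (W - E[W]) / sqrt(Var[W]) = (15 - 18) / 7.1239 = -0.4211.
        Two-sided p = 2*Phi(z) = 0.673669.
Step 6: alpha = 0.1. fail to reject H0.

W+ = 15, W- = 21, W = min = 15, p = 0.673669, fail to reject H0.


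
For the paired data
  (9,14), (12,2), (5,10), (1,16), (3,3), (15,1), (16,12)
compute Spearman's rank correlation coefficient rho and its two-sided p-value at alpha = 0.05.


Step 1: Rank x and y separately (midranks; no ties here).
rank(x): 9->4, 12->5, 5->3, 1->1, 3->2, 15->6, 16->7
rank(y): 14->6, 2->2, 10->4, 16->7, 3->3, 1->1, 12->5
Step 2: d_i = R_x(i) - R_y(i); compute d_i^2.
  (4-6)^2=4, (5-2)^2=9, (3-4)^2=1, (1-7)^2=36, (2-3)^2=1, (6-1)^2=25, (7-5)^2=4
sum(d^2) = 80.
Step 3: rho = 1 - 6*80 / (7*(7^2 - 1)) = 1 - 480/336 = -0.428571.
Step 4: Under H0, t = rho * sqrt((n-2)/(1-rho^2)) = -1.0607 ~ t(5).
Step 5: Two-sided p-value from the t-distribution with 5 df = 0.337368.
Step 6: alpha = 0.05. fail to reject H0.

rho = -0.4286, p = 0.337368, fail to reject H0 at alpha = 0.05.


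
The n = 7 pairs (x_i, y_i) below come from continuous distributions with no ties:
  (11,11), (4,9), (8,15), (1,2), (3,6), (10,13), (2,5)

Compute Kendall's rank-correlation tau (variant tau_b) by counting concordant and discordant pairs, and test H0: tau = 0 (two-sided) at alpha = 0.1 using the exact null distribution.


Step 1: Enumerate the 21 unordered pairs (i,j) with i<j and classify each by sign(x_j-x_i) * sign(y_j-y_i).
  (1,2):dx=-7,dy=-2->C; (1,3):dx=-3,dy=+4->D; (1,4):dx=-10,dy=-9->C; (1,5):dx=-8,dy=-5->C
  (1,6):dx=-1,dy=+2->D; (1,7):dx=-9,dy=-6->C; (2,3):dx=+4,dy=+6->C; (2,4):dx=-3,dy=-7->C
  (2,5):dx=-1,dy=-3->C; (2,6):dx=+6,dy=+4->C; (2,7):dx=-2,dy=-4->C; (3,4):dx=-7,dy=-13->C
  (3,5):dx=-5,dy=-9->C; (3,6):dx=+2,dy=-2->D; (3,7):dx=-6,dy=-10->C; (4,5):dx=+2,dy=+4->C
  (4,6):dx=+9,dy=+11->C; (4,7):dx=+1,dy=+3->C; (5,6):dx=+7,dy=+7->C; (5,7):dx=-1,dy=-1->C
  (6,7):dx=-8,dy=-8->C
Step 2: C = 18, D = 3, total pairs = 21.
Step 3: tau = (C - D)/(n(n-1)/2) = (18 - 3)/21 = 0.714286.
Step 4: Exact two-sided p-value (enumerate n! = 5040 permutations of y under H0): p = 0.030159.
Step 5: alpha = 0.1. reject H0.

tau_b = 0.7143 (C=18, D=3), p = 0.030159, reject H0.


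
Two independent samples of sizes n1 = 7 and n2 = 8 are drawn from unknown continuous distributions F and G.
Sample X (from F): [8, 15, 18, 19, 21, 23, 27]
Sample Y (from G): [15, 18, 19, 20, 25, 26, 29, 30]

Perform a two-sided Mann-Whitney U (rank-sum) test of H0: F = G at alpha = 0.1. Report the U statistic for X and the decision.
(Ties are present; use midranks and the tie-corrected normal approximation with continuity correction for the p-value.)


Step 1: Combine and sort all 15 observations; assign midranks.
sorted (value, group): (8,X), (15,X), (15,Y), (18,X), (18,Y), (19,X), (19,Y), (20,Y), (21,X), (23,X), (25,Y), (26,Y), (27,X), (29,Y), (30,Y)
ranks: 8->1, 15->2.5, 15->2.5, 18->4.5, 18->4.5, 19->6.5, 19->6.5, 20->8, 21->9, 23->10, 25->11, 26->12, 27->13, 29->14, 30->15
Step 2: Rank sum for X: R1 = 1 + 2.5 + 4.5 + 6.5 + 9 + 10 + 13 = 46.5.
Step 3: U_X = R1 - n1(n1+1)/2 = 46.5 - 7*8/2 = 46.5 - 28 = 18.5.
       U_Y = n1*n2 - U_X = 56 - 18.5 = 37.5.
Step 4: Ties are present, so use the tie-corrected normal approximation (with continuity correction) for the p-value.
Step 5: p-value = 0.296324; compare to alpha = 0.1. fail to reject H0.

U_X = 18.5, p = 0.296324, fail to reject H0 at alpha = 0.1.


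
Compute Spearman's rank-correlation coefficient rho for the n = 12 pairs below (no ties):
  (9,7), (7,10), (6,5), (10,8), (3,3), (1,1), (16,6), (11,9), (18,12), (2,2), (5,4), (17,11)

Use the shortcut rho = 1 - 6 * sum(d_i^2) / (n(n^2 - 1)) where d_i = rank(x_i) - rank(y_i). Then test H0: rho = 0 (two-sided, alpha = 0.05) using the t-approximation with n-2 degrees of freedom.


Step 1: Rank x and y separately (midranks; no ties here).
rank(x): 9->7, 7->6, 6->5, 10->8, 3->3, 1->1, 16->10, 11->9, 18->12, 2->2, 5->4, 17->11
rank(y): 7->7, 10->10, 5->5, 8->8, 3->3, 1->1, 6->6, 9->9, 12->12, 2->2, 4->4, 11->11
Step 2: d_i = R_x(i) - R_y(i); compute d_i^2.
  (7-7)^2=0, (6-10)^2=16, (5-5)^2=0, (8-8)^2=0, (3-3)^2=0, (1-1)^2=0, (10-6)^2=16, (9-9)^2=0, (12-12)^2=0, (2-2)^2=0, (4-4)^2=0, (11-11)^2=0
sum(d^2) = 32.
Step 3: rho = 1 - 6*32 / (12*(12^2 - 1)) = 1 - 192/1716 = 0.888112.
Step 4: Under H0, t = rho * sqrt((n-2)/(1-rho^2)) = 6.1103 ~ t(10).
Step 5: Two-sided p-value from the t-distribution with 10 df = 0.000114.
Step 6: alpha = 0.05. reject H0.

rho = 0.8881, p = 0.000114, reject H0 at alpha = 0.05.


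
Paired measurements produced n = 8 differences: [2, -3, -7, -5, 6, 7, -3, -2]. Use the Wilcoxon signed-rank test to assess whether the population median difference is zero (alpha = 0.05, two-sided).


Step 1: Drop any zero differences (none here) and take |d_i|.
|d| = [2, 3, 7, 5, 6, 7, 3, 2]
Step 2: Midrank |d_i| (ties get averaged ranks).
ranks: |2|->1.5, |3|->3.5, |7|->7.5, |5|->5, |6|->6, |7|->7.5, |3|->3.5, |2|->1.5
Step 3: Attach original signs; sum ranks with positive sign and with negative sign.
W+ = 1.5 + 6 + 7.5 = 15
W- = 3.5 + 7.5 + 5 + 3.5 + 1.5 = 21
(Check: W+ + W- = 36 should equal n(n+1)/2 = 36.)
Step 4: Test statistic W = min(W+, W-) = 15.
Step 5: Ties in |d|, so use the tie-corrected normal approximation.
        E[W] = n(n+1)/4 = 8*9/4 = 18.
        Tie groups: |d|=2 (t=2), |d|=3 (t=2), |d|=7 (t=2); sum(t^3 - t) = 18.
        Var[W] = n(n+1)(2n+1)/24 - sum(t^3-t)/48 = 1224/24 - 18/48 = 50.625.
        z = (W - E[W]) / sqrt(Var[W]) = (15 - 18) / 7.1151 = -0.4216.
        Two-sided p = 2*Phi(z) = 0.673290.
Step 6: alpha = 0.05. fail to reject H0.

W+ = 15, W- = 21, W = min = 15, p = 0.673290, fail to reject H0.


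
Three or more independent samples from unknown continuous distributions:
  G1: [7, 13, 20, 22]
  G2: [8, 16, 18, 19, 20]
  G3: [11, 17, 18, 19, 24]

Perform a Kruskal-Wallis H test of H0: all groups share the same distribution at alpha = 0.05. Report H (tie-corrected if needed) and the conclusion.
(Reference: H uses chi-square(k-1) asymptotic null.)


Step 1: Combine all N = 14 observations and assign midranks.
sorted (value, group, rank): (7,G1,1), (8,G2,2), (11,G3,3), (13,G1,4), (16,G2,5), (17,G3,6), (18,G2,7.5), (18,G3,7.5), (19,G2,9.5), (19,G3,9.5), (20,G1,11.5), (20,G2,11.5), (22,G1,13), (24,G3,14)
Step 2: Sum ranks within each group.
R_1 = 29.5 (n_1 = 4)
R_2 = 35.5 (n_2 = 5)
R_3 = 40 (n_3 = 5)
Step 3: H = 12/(N(N+1)) * sum(R_i^2/n_i) - 3(N+1)
     = 12/(14*15) * (29.5^2/4 + 35.5^2/5 + 40^2/5) - 3*15
     = 0.057143 * 789.612 - 45
     = 0.120714.
Step 4: Ties present; correction factor C = 1 - 18/(14^3 - 14) = 0.993407. Corrected H = 0.120714 / 0.993407 = 0.121515.
Step 5: Under H0, H ~ chi^2(2); p-value = 0.941051.
Step 6: alpha = 0.05. fail to reject H0.

H = 0.1215, df = 2, p = 0.941051, fail to reject H0.


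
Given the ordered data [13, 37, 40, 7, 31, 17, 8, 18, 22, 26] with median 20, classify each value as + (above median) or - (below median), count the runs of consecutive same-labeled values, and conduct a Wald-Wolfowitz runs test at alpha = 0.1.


Step 1: Compute median = 20; label A = above, B = below.
Labels in order: BAABABBBAA  (n_A = 5, n_B = 5)
Step 2: Count runs R = 6.
Step 3: Under H0 (random ordering), E[R] = 2*n_A*n_B/(n_A+n_B) + 1 = 2*5*5/10 + 1 = 6.0000.
        Var[R] = 2*n_A*n_B*(2*n_A*n_B - n_A - n_B) / ((n_A+n_B)^2 * (n_A+n_B-1)) = 2000/900 = 2.2222.
        SD[R] = 1.4907.
Step 4: R = E[R], so z = 0 with no continuity correction.
Step 5: Two-sided p-value via normal approximation = 2*(1 - Phi(|z|)) = 1.000000.
Step 6: alpha = 0.1. fail to reject H0.

R = 6, z = 0.0000, p = 1.000000, fail to reject H0.


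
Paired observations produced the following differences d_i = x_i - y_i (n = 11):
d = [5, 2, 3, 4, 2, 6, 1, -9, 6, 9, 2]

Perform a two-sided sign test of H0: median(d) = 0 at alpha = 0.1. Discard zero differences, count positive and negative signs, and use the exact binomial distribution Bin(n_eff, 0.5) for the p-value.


Step 1: Discard zero differences. Original n = 11; n_eff = number of nonzero differences = 11.
Nonzero differences (with sign): +5, +2, +3, +4, +2, +6, +1, -9, +6, +9, +2
Step 2: Count signs: positive = 10, negative = 1.
Step 3: Under H0: P(positive) = 0.5, so the number of positives S ~ Bin(11, 0.5).
Step 4: Two-sided exact p-value = sum of Bin(11,0.5) probabilities at or below the observed probability = 0.011719.
Step 5: alpha = 0.1. reject H0.

n_eff = 11, pos = 10, neg = 1, p = 0.011719, reject H0.


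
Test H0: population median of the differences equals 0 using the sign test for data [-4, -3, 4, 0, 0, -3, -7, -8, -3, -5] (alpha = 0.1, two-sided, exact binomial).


Step 1: Discard zero differences. Original n = 10; n_eff = number of nonzero differences = 8.
Nonzero differences (with sign): -4, -3, +4, -3, -7, -8, -3, -5
Step 2: Count signs: positive = 1, negative = 7.
Step 3: Under H0: P(positive) = 0.5, so the number of positives S ~ Bin(8, 0.5).
Step 4: Two-sided exact p-value = sum of Bin(8,0.5) probabilities at or below the observed probability = 0.070312.
Step 5: alpha = 0.1. reject H0.

n_eff = 8, pos = 1, neg = 7, p = 0.070312, reject H0.


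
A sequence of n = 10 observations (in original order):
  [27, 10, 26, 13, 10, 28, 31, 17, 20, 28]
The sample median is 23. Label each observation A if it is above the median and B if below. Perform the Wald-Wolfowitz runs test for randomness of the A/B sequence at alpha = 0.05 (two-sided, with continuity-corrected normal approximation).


Step 1: Compute median = 23; label A = above, B = below.
Labels in order: ABABBAABBA  (n_A = 5, n_B = 5)
Step 2: Count runs R = 7.
Step 3: Under H0 (random ordering), E[R] = 2*n_A*n_B/(n_A+n_B) + 1 = 2*5*5/10 + 1 = 6.0000.
        Var[R] = 2*n_A*n_B*(2*n_A*n_B - n_A - n_B) / ((n_A+n_B)^2 * (n_A+n_B-1)) = 2000/900 = 2.2222.
        SD[R] = 1.4907.
Step 4: Continuity-corrected z = (R - 0.5 - E[R]) / SD[R] = (7 - 0.5 - 6.0000) / 1.4907 = 0.3354.
Step 5: Two-sided p-value via normal approximation = 2*(1 - Phi(|z|)) = 0.737316.
Step 6: alpha = 0.05. fail to reject H0.

R = 7, z = 0.3354, p = 0.737316, fail to reject H0.


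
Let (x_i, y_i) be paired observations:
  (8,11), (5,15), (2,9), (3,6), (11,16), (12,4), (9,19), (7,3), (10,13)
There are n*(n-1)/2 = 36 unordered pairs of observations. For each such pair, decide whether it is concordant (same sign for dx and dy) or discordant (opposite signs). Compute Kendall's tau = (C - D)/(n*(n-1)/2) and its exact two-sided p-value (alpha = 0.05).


Step 1: Enumerate the 36 unordered pairs (i,j) with i<j and classify each by sign(x_j-x_i) * sign(y_j-y_i).
  (1,2):dx=-3,dy=+4->D; (1,3):dx=-6,dy=-2->C; (1,4):dx=-5,dy=-5->C; (1,5):dx=+3,dy=+5->C
  (1,6):dx=+4,dy=-7->D; (1,7):dx=+1,dy=+8->C; (1,8):dx=-1,dy=-8->C; (1,9):dx=+2,dy=+2->C
  (2,3):dx=-3,dy=-6->C; (2,4):dx=-2,dy=-9->C; (2,5):dx=+6,dy=+1->C; (2,6):dx=+7,dy=-11->D
  (2,7):dx=+4,dy=+4->C; (2,8):dx=+2,dy=-12->D; (2,9):dx=+5,dy=-2->D; (3,4):dx=+1,dy=-3->D
  (3,5):dx=+9,dy=+7->C; (3,6):dx=+10,dy=-5->D; (3,7):dx=+7,dy=+10->C; (3,8):dx=+5,dy=-6->D
  (3,9):dx=+8,dy=+4->C; (4,5):dx=+8,dy=+10->C; (4,6):dx=+9,dy=-2->D; (4,7):dx=+6,dy=+13->C
  (4,8):dx=+4,dy=-3->D; (4,9):dx=+7,dy=+7->C; (5,6):dx=+1,dy=-12->D; (5,7):dx=-2,dy=+3->D
  (5,8):dx=-4,dy=-13->C; (5,9):dx=-1,dy=-3->C; (6,7):dx=-3,dy=+15->D; (6,8):dx=-5,dy=-1->C
  (6,9):dx=-2,dy=+9->D; (7,8):dx=-2,dy=-16->C; (7,9):dx=+1,dy=-6->D; (8,9):dx=+3,dy=+10->C
Step 2: C = 21, D = 15, total pairs = 36.
Step 3: tau = (C - D)/(n(n-1)/2) = (21 - 15)/36 = 0.166667.
Step 4: Exact two-sided p-value (enumerate n! = 362880 permutations of y under H0): p = 0.612202.
Step 5: alpha = 0.05. fail to reject H0.

tau_b = 0.1667 (C=21, D=15), p = 0.612202, fail to reject H0.


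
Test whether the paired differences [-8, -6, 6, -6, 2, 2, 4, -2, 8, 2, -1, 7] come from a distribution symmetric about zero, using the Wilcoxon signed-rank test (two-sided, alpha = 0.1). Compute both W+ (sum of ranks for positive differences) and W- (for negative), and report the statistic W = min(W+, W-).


Step 1: Drop any zero differences (none here) and take |d_i|.
|d| = [8, 6, 6, 6, 2, 2, 4, 2, 8, 2, 1, 7]
Step 2: Midrank |d_i| (ties get averaged ranks).
ranks: |8|->11.5, |6|->8, |6|->8, |6|->8, |2|->3.5, |2|->3.5, |4|->6, |2|->3.5, |8|->11.5, |2|->3.5, |1|->1, |7|->10
Step 3: Attach original signs; sum ranks with positive sign and with negative sign.
W+ = 8 + 3.5 + 3.5 + 6 + 11.5 + 3.5 + 10 = 46
W- = 11.5 + 8 + 8 + 3.5 + 1 = 32
(Check: W+ + W- = 78 should equal n(n+1)/2 = 78.)
Step 4: Test statistic W = min(W+, W-) = 32.
Step 5: Ties in |d|, so use the tie-corrected normal approximation.
        E[W] = n(n+1)/4 = 12*13/4 = 39.
        Tie groups: |d|=2 (t=4), |d|=6 (t=3), |d|=8 (t=2); sum(t^3 - t) = 90.
        Var[W] = n(n+1)(2n+1)/24 - sum(t^3-t)/48 = 3900/24 - 90/48 = 160.625.
        z = (W - E[W]) / sqrt(Var[W]) = (32 - 39) / 12.6738 = -0.5523.
        Two-sided p = 2*Phi(z) = 0.580729.
Step 6: alpha = 0.1. fail to reject H0.

W+ = 46, W- = 32, W = min = 32, p = 0.580729, fail to reject H0.


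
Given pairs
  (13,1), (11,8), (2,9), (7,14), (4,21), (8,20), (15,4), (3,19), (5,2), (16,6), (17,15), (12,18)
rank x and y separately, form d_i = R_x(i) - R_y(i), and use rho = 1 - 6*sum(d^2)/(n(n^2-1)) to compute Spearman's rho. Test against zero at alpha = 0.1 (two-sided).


Step 1: Rank x and y separately (midranks; no ties here).
rank(x): 13->9, 11->7, 2->1, 7->5, 4->3, 8->6, 15->10, 3->2, 5->4, 16->11, 17->12, 12->8
rank(y): 1->1, 8->5, 9->6, 14->7, 21->12, 20->11, 4->3, 19->10, 2->2, 6->4, 15->8, 18->9
Step 2: d_i = R_x(i) - R_y(i); compute d_i^2.
  (9-1)^2=64, (7-5)^2=4, (1-6)^2=25, (5-7)^2=4, (3-12)^2=81, (6-11)^2=25, (10-3)^2=49, (2-10)^2=64, (4-2)^2=4, (11-4)^2=49, (12-8)^2=16, (8-9)^2=1
sum(d^2) = 386.
Step 3: rho = 1 - 6*386 / (12*(12^2 - 1)) = 1 - 2316/1716 = -0.349650.
Step 4: Under H0, t = rho * sqrt((n-2)/(1-rho^2)) = -1.1802 ~ t(10).
Step 5: Two-sided p-value from the t-distribution with 10 df = 0.265239.
Step 6: alpha = 0.1. fail to reject H0.

rho = -0.3497, p = 0.265239, fail to reject H0 at alpha = 0.1.
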